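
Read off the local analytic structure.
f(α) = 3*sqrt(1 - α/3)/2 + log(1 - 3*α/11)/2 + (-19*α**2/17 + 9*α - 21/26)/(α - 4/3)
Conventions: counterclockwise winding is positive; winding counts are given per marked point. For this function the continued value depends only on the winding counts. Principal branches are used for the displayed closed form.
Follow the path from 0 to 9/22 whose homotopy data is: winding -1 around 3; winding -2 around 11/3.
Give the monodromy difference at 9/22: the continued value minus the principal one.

The rational part is single-valued and drops out of the difference; each branch term changes only by its own monodromy.
(3/2)*sqrt(1 - α/(3)): winding -1 is odd, the square root flips sign, contributing -2*(3/2)*sqrt(1 - (9/22)/(3)) = -2*(3/2)*sqrt(19/22) = -(3/22)*sqrt(418).
(1/2)*log(1 - α/(11/3)): each positive loop around 11/3 adds 2*pi*i to the log, so winding -2 contributes (1/2)*(-2)*2*pi*i = -(2)*pi*i.
Summing the contributions at α = 9/22 gives (-(3/22)*sqrt(418)) - ((2)*pi)*i.

Continued minus principal equals (-(3/22)*sqrt(418)) - ((2)*pi)*i.


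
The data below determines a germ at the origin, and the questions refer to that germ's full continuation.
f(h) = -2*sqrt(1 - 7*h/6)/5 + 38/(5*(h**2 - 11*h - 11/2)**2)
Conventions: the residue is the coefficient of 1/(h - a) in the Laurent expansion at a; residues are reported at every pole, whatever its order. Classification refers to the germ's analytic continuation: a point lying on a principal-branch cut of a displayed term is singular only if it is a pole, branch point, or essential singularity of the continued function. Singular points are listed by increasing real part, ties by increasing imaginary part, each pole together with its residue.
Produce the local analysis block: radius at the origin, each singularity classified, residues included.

Denominator factor (h**2 - 11*h - 11/2)^2: discriminant 143, real irrational roots 11/2 + (1/2)*sqrt(143) and 11/2 - (1/2)*sqrt(143); poles of order 2, moduli 11/2 + (1/2)*sqrt(143) and -11/2 + (1/2)*sqrt(143).
Branch term (-2/5)*sqrt(1 - h/(6/7)): its argument vanishes at h = 6/7, a square-root branch point, modulus 6/7.
The radius of convergence is the smallest modulus among the singular points: -11/2 + (1/2)*sqrt(143).
The branch term is analytic at 11/2 - (1/2)*sqrt(143) and contributes nothing to the residue; only the rational part matters.
The factor h**2 - 11*h - 11/2 splits as (h - a)(h - a') with a = 11/2 - (1/2)*sqrt(143), a' = 11/2 + (1/2)*sqrt(143). At the order-2 pole a set g(h) = (h - a)^2*(rational part) = [38/5] / (h - a')^2.
Order-2 pole: residue = g'(a); g'(11/2 - (1/2)*sqrt(143)) = (76/102245)*sqrt(143), so the residue is (76/102245)*sqrt(143).
The branch term is analytic at 11/2 + (1/2)*sqrt(143) and contributes nothing to the residue; only the rational part matters.
The factor h**2 - 11*h - 11/2 splits as (h - a)(h - a') with a = 11/2 + (1/2)*sqrt(143), a' = 11/2 - (1/2)*sqrt(143). At the order-2 pole a set g(h) = (h - a)^2*(rational part) = [38/5] / (h - a')^2.
Order-2 pole: residue = g'(a); g'(11/2 + (1/2)*sqrt(143)) = -(76/102245)*sqrt(143), so the residue is -(76/102245)*sqrt(143).
List the singular points by increasing real part (a conjugate pair: the negative imaginary part first).

Radius of convergence at 0: -11/2 + (1/2)*sqrt(143).
At 11/2 - (1/2)*sqrt(143): a pole of order 2; residue (76/102245)*sqrt(143).
At 6/7: an algebraic (square-root) branch point.
At 11/2 + (1/2)*sqrt(143): a pole of order 2; residue -(76/102245)*sqrt(143).


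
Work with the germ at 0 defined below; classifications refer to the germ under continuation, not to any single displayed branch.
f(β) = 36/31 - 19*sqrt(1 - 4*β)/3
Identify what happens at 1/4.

The point is an algebraic (square-root) branch point.

The term (-19/3)*sqrt(1 - β/(1/4)) has argument 1 - 1/4/(1/4) = 0 at 1/4: a square-root (algebraic, two-sheeted) branch point; the remaining terms are analytic or single-valued there.


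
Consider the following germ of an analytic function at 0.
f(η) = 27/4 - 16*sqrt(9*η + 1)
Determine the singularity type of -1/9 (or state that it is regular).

The term (-16)*sqrt(1 - η/(-1/9)) has argument 1 - -1/9/(-1/9) = 0 at -1/9: a square-root (algebraic, two-sheeted) branch point; the remaining terms are analytic or single-valued there.

The point is an algebraic (square-root) branch point.


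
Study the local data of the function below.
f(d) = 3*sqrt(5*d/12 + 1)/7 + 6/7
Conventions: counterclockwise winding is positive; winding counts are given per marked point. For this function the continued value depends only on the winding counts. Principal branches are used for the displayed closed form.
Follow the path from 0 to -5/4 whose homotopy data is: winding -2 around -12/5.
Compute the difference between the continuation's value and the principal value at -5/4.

Continued minus principal equals 0.

The rational part is single-valued and drops out of the difference; each branch term changes only by its own monodromy.
(3/7)*sqrt(1 - d/(-12/5)): winding -2 is even, the square root returns to the same sheet, contribution 0.
Summing the contributions at d = -5/4 gives 0.


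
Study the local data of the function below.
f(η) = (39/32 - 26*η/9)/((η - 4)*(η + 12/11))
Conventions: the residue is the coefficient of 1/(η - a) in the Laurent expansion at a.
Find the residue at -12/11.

At the order-1 pole -12/11 set g(η) = (η - (-12/11))*f(η) = (39/32 - 26*η/9)/(η - 4).
Simple pole: residue = g(a) at a = -12/11, which is -4615/5376.

The residue is -4615/5376.


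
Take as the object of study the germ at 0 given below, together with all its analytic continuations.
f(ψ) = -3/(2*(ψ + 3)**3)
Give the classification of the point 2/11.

The point is a regular point.

Denominator factors: ψ + 3 = 35/11 at ψ = 2/11 — none vanishes.
So the germ continues analytically to 2/11.


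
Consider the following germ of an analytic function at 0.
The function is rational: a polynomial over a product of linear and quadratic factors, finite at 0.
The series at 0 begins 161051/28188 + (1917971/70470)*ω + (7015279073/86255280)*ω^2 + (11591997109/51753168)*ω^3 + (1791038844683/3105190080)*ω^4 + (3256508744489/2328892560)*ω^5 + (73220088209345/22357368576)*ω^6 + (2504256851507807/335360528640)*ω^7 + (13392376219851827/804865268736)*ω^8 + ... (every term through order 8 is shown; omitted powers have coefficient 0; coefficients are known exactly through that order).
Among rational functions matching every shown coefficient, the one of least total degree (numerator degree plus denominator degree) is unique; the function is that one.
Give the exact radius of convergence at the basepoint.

The radius of convergence is 6/11.

No rational of total degree below 7 reproduces all 9 coefficients; solving the [2/5] Pade equations on them gives f(ω) = (18*ω**2/17 - ω/5 - 22/29)/((ω - 6/11)**3*(ω**2 + 9*ω/11 + 9/11)), whose expansion matches every shown term.
Denominator factor (ω**2 + 9*ω/11 + 9/11): discriminant -315/121, complex-conjugate roots (-9/22) + ((3/22)*sqrt(35))*i and (-9/22) - ((3/22)*sqrt(35))*i; poles of order 1, moduli (3/11)*sqrt(11) and (3/11)*sqrt(11).
Denominator factor (ω - 6/11)^3: pole of order 3 at 6/11, modulus 6/11.
The radius of convergence is the smallest modulus among the singular points: 6/11.


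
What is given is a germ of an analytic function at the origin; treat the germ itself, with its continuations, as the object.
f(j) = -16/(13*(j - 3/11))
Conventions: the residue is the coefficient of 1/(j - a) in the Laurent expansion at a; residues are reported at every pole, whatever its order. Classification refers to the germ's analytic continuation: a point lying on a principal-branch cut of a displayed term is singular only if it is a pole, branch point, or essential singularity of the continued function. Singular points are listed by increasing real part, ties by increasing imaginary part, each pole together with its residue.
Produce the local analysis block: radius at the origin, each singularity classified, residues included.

Denominator factor (j - 3/11): pole of order 1 at 3/11, modulus 3/11.
The radius of convergence is the smallest modulus among the singular points: 3/11.
At the order-1 pole 3/11 set g(j) = (j - (3/11))*f(j) = -16/13.
Simple pole: residue = g(a) at a = 3/11, which is -16/13.

Radius of convergence at 0: 3/11.
At 3/11: a pole of order 1; residue -16/13.


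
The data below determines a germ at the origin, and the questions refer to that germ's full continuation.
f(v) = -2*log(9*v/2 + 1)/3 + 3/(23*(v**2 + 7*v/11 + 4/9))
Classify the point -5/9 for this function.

The point is a regular point.

Denominator factors: v**2 + 7*v/11 + 4/9 = 356/891 at v = -5/9 — none vanishes.
Branch term log(1 - v/(-2/9)): argument at -5/9 is -3/2, nonzero, so -5/9 is not its branch point (a point on a principal cut is still regular for the continued germ).
So the germ continues analytically to -5/9.


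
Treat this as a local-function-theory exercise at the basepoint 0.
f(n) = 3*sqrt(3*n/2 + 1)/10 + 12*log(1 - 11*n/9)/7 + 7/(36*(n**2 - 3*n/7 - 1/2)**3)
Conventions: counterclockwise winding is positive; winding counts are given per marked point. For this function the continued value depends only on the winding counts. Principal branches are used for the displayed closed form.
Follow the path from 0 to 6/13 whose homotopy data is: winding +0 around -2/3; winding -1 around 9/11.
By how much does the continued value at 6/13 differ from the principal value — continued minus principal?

The rational part is single-valued and drops out of the difference; each branch term changes only by its own monodromy.
(3/10)*sqrt(1 - n/(-2/3)): winding +0 is even, the square root returns to the same sheet, contribution 0.
(12/7)*log(1 - n/(9/11)): each positive loop around 9/11 adds 2*pi*i to the log, so winding -1 contributes (12/7)*(-1)*2*pi*i = -(24/7)*pi*i.
Summing the contributions at n = 6/13 gives -(24/7)*pi*i.

Continued minus principal equals -(24/7)*pi*i.


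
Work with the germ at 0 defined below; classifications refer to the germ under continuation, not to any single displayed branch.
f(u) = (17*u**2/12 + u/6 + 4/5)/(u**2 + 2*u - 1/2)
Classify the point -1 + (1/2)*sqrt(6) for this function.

The denominator factor u**2 + 2*u - 1/2 vanishes at -1 + (1/2)*sqrt(6) and appears to the power 1; the numerator there equals 167/40 - (4/3)*sqrt(6), nonzero, and no other factor vanishes.
Hence a pole whose order is the multiplicity, 1.

The point is a pole of order 1.


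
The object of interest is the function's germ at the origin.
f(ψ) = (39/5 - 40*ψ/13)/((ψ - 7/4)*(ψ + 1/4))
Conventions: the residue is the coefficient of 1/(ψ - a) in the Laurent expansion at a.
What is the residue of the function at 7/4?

At the order-1 pole 7/4 set g(ψ) = (ψ - (7/4))*f(ψ) = (39/5 - 40*ψ/13)/(ψ + 1/4).
Simple pole: residue = g(a) at a = 7/4, which is 157/130.

The residue is 157/130.


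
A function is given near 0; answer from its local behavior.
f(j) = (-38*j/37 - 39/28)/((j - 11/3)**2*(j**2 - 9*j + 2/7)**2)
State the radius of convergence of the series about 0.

The radius of convergence is 9/2 - (1/14)*sqrt(3913).

Denominator factor (j - 11/3)^2: pole of order 2 at 11/3, modulus 11/3.
Denominator factor (j**2 - 9*j + 2/7)^2: discriminant 559/7, real irrational roots 9/2 + (1/14)*sqrt(3913) and 9/2 - (1/14)*sqrt(3913); poles of order 2, moduli 9/2 + (1/14)*sqrt(3913) and 9/2 - (1/14)*sqrt(3913).
The radius of convergence is the smallest modulus among the singular points: 9/2 - (1/14)*sqrt(3913).


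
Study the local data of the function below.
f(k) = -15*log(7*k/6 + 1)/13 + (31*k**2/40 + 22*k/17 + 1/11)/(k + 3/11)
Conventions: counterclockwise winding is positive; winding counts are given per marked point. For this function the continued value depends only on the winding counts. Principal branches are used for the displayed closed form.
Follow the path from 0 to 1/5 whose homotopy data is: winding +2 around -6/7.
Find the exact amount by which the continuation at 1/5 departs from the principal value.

The rational part is single-valued and drops out of the difference; each branch term changes only by its own monodromy.
(-15/13)*log(1 - k/(-6/7)): each positive loop around -6/7 adds 2*pi*i to the log, so winding +2 contributes (-15/13)*(2)*2*pi*i = -(60/13)*pi*i.
Summing the contributions at k = 1/5 gives -(60/13)*pi*i.

Continued minus principal equals -(60/13)*pi*i.


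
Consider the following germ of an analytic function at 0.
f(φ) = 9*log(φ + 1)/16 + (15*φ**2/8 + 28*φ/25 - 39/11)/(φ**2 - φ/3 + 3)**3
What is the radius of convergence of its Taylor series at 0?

Denominator factor (φ**2 - φ/3 + 3)^3: discriminant -107/9, complex-conjugate roots (1/6) + ((1/6)*sqrt(107))*i and (1/6) - ((1/6)*sqrt(107))*i; poles of order 3, moduli sqrt(3) and sqrt(3).
Branch term (9/16)*log(1 - φ/(-1)): its argument vanishes at φ = -1, a logarithmic branch point, modulus 1.
The radius of convergence is the smallest modulus among the singular points: 1.

The radius of convergence is 1.


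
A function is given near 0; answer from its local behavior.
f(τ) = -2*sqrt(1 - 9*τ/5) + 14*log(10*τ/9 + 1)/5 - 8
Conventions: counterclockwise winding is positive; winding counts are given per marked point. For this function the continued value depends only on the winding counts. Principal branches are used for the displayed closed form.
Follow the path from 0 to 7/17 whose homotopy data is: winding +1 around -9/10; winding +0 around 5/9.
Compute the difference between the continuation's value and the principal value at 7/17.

The rational part is single-valued and drops out of the difference; each branch term changes only by its own monodromy.
(-2)*sqrt(1 - τ/(5/9)): winding +0 is even, the square root returns to the same sheet, contribution 0.
(14/5)*log(1 - τ/(-9/10)): each positive loop around -9/10 adds 2*pi*i to the log, so winding +1 contributes (14/5)*(1)*2*pi*i = (28/5)*pi*i.
Summing the contributions at τ = 7/17 gives (28/5)*pi*i.

Continued minus principal equals (28/5)*pi*i.


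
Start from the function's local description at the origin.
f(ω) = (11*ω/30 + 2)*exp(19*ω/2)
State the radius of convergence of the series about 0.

The factor exp(19*ω/2) is entire and contributes no finite singular point.
The polynomial part has no poles.
No finite singular points: the Taylor series at 0 converges everywhere.

The radius of convergence is infinite.


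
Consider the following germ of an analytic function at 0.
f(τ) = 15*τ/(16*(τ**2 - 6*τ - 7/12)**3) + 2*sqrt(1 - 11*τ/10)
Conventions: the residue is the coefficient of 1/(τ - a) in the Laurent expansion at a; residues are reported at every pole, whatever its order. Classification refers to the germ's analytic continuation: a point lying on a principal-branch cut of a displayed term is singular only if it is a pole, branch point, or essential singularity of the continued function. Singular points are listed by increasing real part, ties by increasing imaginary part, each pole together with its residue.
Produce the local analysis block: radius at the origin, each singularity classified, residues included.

Denominator factor (τ**2 - 6*τ - 7/12)^3: discriminant 115/3, real irrational roots 3 + (1/6)*sqrt(345) and 3 - (1/6)*sqrt(345); poles of order 3, moduli 3 + (1/6)*sqrt(345) and -3 + (1/6)*sqrt(345).
Branch term (2)*sqrt(1 - τ/(10/11)): its argument vanishes at τ = 10/11, a square-root branch point, modulus 10/11.
The radius of convergence is the smallest modulus among the singular points: -3 + (1/6)*sqrt(345).
The branch term is analytic at 3 - (1/6)*sqrt(345) and contributes nothing to the residue; only the rational part matters.
The factor τ**2 - 6*τ - 7/12 splits as (τ - a)(τ - a') with a = 3 - (1/6)*sqrt(345), a' = 3 + (1/6)*sqrt(345). At the order-3 pole a set g(τ) = (τ - a)^3*(rational part) = [15*τ/16] / (τ - a')^3.
Order-3 pole: residue = g''(a)/2; g''(3 - (1/6)*sqrt(345)) = -(243/1216700)*sqrt(345), so the residue is -(243/2433400)*sqrt(345).
The branch term is analytic at 3 + (1/6)*sqrt(345) and contributes nothing to the residue; only the rational part matters.
The factor τ**2 - 6*τ - 7/12 splits as (τ - a)(τ - a') with a = 3 + (1/6)*sqrt(345), a' = 3 - (1/6)*sqrt(345). At the order-3 pole a set g(τ) = (τ - a)^3*(rational part) = [15*τ/16] / (τ - a')^3.
Order-3 pole: residue = g''(a)/2; g''(3 + (1/6)*sqrt(345)) = (243/1216700)*sqrt(345), so the residue is (243/2433400)*sqrt(345).
List the singular points by increasing real part (a conjugate pair: the negative imaginary part first).

Radius of convergence at 0: -3 + (1/6)*sqrt(345).
At 3 - (1/6)*sqrt(345): a pole of order 3; residue -(243/2433400)*sqrt(345).
At 10/11: an algebraic (square-root) branch point.
At 3 + (1/6)*sqrt(345): a pole of order 3; residue (243/2433400)*sqrt(345).


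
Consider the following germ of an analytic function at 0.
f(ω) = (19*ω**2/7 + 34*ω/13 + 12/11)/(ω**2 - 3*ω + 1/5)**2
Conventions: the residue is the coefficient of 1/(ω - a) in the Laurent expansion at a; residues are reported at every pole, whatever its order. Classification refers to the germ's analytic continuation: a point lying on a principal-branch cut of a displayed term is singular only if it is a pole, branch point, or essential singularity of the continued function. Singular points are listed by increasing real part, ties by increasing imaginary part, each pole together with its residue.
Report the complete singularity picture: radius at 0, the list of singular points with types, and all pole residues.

Denominator factor (ω**2 - 3*ω + 1/5)^2: discriminant 41/5, real irrational roots 3/2 + (1/10)*sqrt(205) and 3/2 - (1/10)*sqrt(205); poles of order 2, moduli 3/2 + (1/10)*sqrt(205) and 3/2 - (1/10)*sqrt(205).
The radius of convergence is the smallest modulus among the singular points: 3/2 - (1/10)*sqrt(205).
The factor ω**2 - 3*ω + 1/5 splits as (ω - a)(ω - a') with a = 3/2 - (1/10)*sqrt(205), a' = 3/2 + (1/10)*sqrt(205). At the order-2 pole a set g(ω) = (ω - a)^2*f(ω) = [19*ω**2/7 + 34*ω/13 + 12/11] / (ω - a')^2.
Order-2 pole: residue = g'(a); g'(3/2 - (1/10)*sqrt(205)) = (55624/1682681)*sqrt(205), so the residue is (55624/1682681)*sqrt(205).
The factor ω**2 - 3*ω + 1/5 splits as (ω - a)(ω - a') with a = 3/2 + (1/10)*sqrt(205), a' = 3/2 - (1/10)*sqrt(205). At the order-2 pole a set g(ω) = (ω - a)^2*f(ω) = [19*ω**2/7 + 34*ω/13 + 12/11] / (ω - a')^2.
Order-2 pole: residue = g'(a); g'(3/2 + (1/10)*sqrt(205)) = -(55624/1682681)*sqrt(205), so the residue is -(55624/1682681)*sqrt(205).
List the singular points by increasing real part (a conjugate pair: the negative imaginary part first).

Radius of convergence at 0: 3/2 - (1/10)*sqrt(205).
At 3/2 - (1/10)*sqrt(205): a pole of order 2; residue (55624/1682681)*sqrt(205).
At 3/2 + (1/10)*sqrt(205): a pole of order 2; residue -(55624/1682681)*sqrt(205).


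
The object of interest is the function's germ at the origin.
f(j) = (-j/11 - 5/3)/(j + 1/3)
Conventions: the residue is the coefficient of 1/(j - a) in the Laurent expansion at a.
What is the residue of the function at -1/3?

The residue is -18/11.

At the order-1 pole -1/3 set g(j) = (j - (-1/3))*f(j) = -j/11 - 5/3.
Simple pole: residue = g(a) at a = -1/3, which is -18/11.


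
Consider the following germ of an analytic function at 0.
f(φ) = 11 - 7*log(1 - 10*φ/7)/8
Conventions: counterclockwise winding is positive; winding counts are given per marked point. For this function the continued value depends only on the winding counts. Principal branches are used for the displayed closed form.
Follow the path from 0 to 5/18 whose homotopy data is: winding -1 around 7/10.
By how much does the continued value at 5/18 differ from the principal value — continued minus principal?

The rational part is single-valued and drops out of the difference; each branch term changes only by its own monodromy.
(-7/8)*log(1 - φ/(7/10)): each positive loop around 7/10 adds 2*pi*i to the log, so winding -1 contributes (-7/8)*(-1)*2*pi*i = (7/4)*pi*i.
Summing the contributions at φ = 5/18 gives (7/4)*pi*i.

Continued minus principal equals (7/4)*pi*i.


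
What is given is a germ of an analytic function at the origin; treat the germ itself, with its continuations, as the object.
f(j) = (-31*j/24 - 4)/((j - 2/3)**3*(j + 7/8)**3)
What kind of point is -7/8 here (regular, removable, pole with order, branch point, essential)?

The point is a pole of order 3.

The denominator factor j + 7/8 vanishes at -7/8 and appears to the power 3; the numerator there equals -551/192, nonzero, and no other factor vanishes.
Hence a pole whose order is the multiplicity, 3.


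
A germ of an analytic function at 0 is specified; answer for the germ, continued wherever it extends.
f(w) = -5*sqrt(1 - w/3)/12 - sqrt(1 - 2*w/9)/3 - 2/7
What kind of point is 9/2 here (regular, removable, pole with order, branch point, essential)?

The term (-1/3)*sqrt(1 - w/(9/2)) has argument 1 - 9/2/(9/2) = 0 at 9/2: a square-root (algebraic, two-sheeted) branch point; the remaining terms are analytic or single-valued there.

The point is an algebraic (square-root) branch point.


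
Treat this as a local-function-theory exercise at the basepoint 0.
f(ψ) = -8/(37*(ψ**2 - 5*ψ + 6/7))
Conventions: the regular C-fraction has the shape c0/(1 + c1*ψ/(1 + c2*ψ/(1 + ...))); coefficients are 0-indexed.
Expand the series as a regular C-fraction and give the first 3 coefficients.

The regular C-fraction coefficients are [-28/111, -35/6, 1/5].

Taylor coefficients (expand at 0): a_0 = -28/111, a_1 = -490/333, a_2 = -8281/999.
c0 = a_0 = -28/111. Peel one level at a time: if S = 1 + c*ψ/S' with S'(0) = 1, then c is the ψ-coefficient of S and S' = c*ψ/(S - 1).
S_1 = c0/f = 1 + (-35/6)*ψ + (7/6)*ψ^2 + ...; c1 = -35/6.
S_2 = c1*ψ/(S_1 - 1) = 1 + (1/5)*ψ + ...; c2 = 1/5.


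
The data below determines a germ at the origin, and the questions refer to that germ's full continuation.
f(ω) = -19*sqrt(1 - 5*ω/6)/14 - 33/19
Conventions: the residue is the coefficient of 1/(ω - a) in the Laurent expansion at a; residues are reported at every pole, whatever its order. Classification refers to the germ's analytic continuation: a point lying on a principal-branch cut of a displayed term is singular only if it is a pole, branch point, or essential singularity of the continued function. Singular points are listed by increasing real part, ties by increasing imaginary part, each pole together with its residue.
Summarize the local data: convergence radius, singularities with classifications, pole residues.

Radius of convergence at 0: 6/5.
At 6/5: an algebraic (square-root) branch point.

Branch term (-19/14)*sqrt(1 - ω/(6/5)): its argument vanishes at ω = 6/5, a square-root branch point, modulus 6/5.
The radius of convergence is the smallest modulus among the singular points: 6/5.


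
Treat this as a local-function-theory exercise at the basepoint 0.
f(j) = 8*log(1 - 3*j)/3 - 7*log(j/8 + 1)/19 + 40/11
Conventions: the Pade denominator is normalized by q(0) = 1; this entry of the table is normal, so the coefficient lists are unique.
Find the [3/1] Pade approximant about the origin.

Taylor coefficients needed (expand at 0): a_0 = 40/11, a_1 = -1223/152, a_2 = -29177/2432, a_3 = -700423/29184, a_4 = -16809977/311296.
Write the denominator as Q(j) = 1 + q1*j. Requiring Q*f - P = O(j^5) with deg P <= 3 kills the coefficients of j^4..j^4 in Q*f:
  j^4: a_4 + q1*a_3 = 0, i.e. -16809977/311296 + (-700423/29184)*q1 = 0.
Solving this linear system: q1 = -50429931/22413536.
The numerator is Q*f truncated at degree 3: P0 = a_0 = 40/11; P1 = a_1 + q1*a_0 = -19004477509/1171107256; P2 = a_2 + q1*a_1 = 20803321871/3406857472; P3 = a_3 + q1*a_2 = 489443258929/163529158656.

The Pade approximant has numerator coefficients [40/11, -19004477509/1171107256, 20803321871/3406857472, 489443258929/163529158656]; denominator coefficients [1, -50429931/22413536].


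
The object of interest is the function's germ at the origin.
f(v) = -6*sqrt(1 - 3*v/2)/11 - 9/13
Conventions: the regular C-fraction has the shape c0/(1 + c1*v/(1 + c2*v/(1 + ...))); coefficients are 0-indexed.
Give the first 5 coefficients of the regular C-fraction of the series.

Taylor coefficients (expand at 0): a_0 = -177/143, a_1 = 9/22, a_2 = 27/176, a_3 = 81/704, a_4 = 1215/11264.
c0 = a_0 = -177/143. Peel one level at a time: if S = 1 + c*v/S' with S'(0) = 1, then c is the v-coefficient of S and S' = c*v/(S - 1).
S_1 = c0/f = 1 + (39/118)*v + (12987/55696)*v^2 + ...; c1 = 39/118.
S_2 = c1*v/(S_1 - 1) = 1 + (-333/472)*v + (-9/64)*v^2 + ...; c2 = -333/472.
S_3 = c2*v/(S_2 - 1) = 1 + (-59/296)*v + (-9617/87616)*v^2 + ...; c3 = -59/296.
S_4 = c3*v/(S_3 - 1) = 1 + (-163/296)*v + ...; c4 = -163/296.

The regular C-fraction coefficients are [-177/143, 39/118, -333/472, -59/296, -163/296].


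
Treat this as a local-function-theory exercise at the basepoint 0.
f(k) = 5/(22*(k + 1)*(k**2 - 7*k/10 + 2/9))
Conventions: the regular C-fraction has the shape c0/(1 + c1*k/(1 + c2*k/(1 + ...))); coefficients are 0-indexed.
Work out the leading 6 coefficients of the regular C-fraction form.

The regular C-fraction coefficients are [45/44, -43/20, 27/43, -511/129, 4300/1533, 270/511].

Taylor coefficients (expand at 0): a_0 = 45/44, a_1 = 387/176, a_2 = 1071/320, a_3 = -26397/70400, a_4 = -21428811/1408000, a_5 = -1331300493/28160000.
c0 = a_0 = 45/44. Peel one level at a time: if S = 1 + c*k/S' with S'(0) = 1, then c is the k-coefficient of S and S' = c*k/(S - 1).
S_1 = c0/f = 1 + (-43/20)*k + (27/20)*k^2 + ...; c1 = -43/20.
S_2 = c1*k/(S_1 - 1) = 1 + (27/43)*k + (4599/1849)*k^2 + ...; c2 = 27/43.
S_3 = c2*k/(S_2 - 1) = 1 + (-511/129)*k + (100/9)*k^2 + ...; c3 = -511/129.
S_4 = c3*k/(S_3 - 1) = 1 + (4300/1533)*k + (-387000/261121)*k^2 + ...; c4 = 4300/1533.
S_5 = c4*k/(S_4 - 1) = 1 + (270/511)*k + ...; c5 = 270/511.


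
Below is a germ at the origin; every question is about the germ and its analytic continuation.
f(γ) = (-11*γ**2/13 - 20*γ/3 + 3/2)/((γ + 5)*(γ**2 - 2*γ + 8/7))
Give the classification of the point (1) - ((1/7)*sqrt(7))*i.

The denominator factor γ**2 - 2*γ + 8/7 vanishes at (1) - ((1/7)*sqrt(7))*i and appears to the power 1; the numerator there equals (-3217/546) + ((326/273)*sqrt(7))*i, nonzero, and no other factor vanishes.
Hence a pole whose order is the multiplicity, 1.

The point is a pole of order 1.


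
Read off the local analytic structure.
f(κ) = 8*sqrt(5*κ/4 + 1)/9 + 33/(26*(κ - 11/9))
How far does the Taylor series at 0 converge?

Denominator factor (κ - 11/9): pole of order 1 at 11/9, modulus 11/9.
Branch term (8/9)*sqrt(1 - κ/(-4/5)): its argument vanishes at κ = -4/5, a square-root branch point, modulus 4/5.
The radius of convergence is the smallest modulus among the singular points: 4/5.

The radius of convergence is 4/5.


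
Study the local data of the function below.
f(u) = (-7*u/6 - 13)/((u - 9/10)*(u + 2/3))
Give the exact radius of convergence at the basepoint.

Denominator factor (u - 9/10): pole of order 1 at 9/10, modulus 9/10.
Denominator factor (u + 2/3): pole of order 1 at -2/3, modulus 2/3.
The radius of convergence is the smallest modulus among the singular points: 2/3.

The radius of convergence is 2/3.


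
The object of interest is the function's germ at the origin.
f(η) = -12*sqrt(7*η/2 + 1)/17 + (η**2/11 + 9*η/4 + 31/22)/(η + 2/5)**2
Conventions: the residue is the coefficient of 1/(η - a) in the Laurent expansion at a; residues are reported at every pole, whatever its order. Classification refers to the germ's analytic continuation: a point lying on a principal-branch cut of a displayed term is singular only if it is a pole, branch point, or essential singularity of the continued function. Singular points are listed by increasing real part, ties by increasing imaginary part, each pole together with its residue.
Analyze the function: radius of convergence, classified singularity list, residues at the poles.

Denominator factor (η + 2/5)^2: pole of order 2 at -2/5, modulus 2/5.
Branch term (-12/17)*sqrt(1 - η/(-2/7)): its argument vanishes at η = -2/7, a square-root branch point, modulus 2/7.
The radius of convergence is the smallest modulus among the singular points: 2/7.
The branch term is analytic at -2/5 and contributes nothing to the residue; only the rational part matters.
At the order-2 pole -2/5 set g(η) = (η - (-2/5))^2*(rational part) = η**2/11 + 9*η/4 + 31/22.
Order-2 pole: residue = g'(a); g'(-2/5) = 479/220, so the residue is 479/220.
List the singular points by increasing real part (a conjugate pair: the negative imaginary part first).

Radius of convergence at 0: 2/7.
At -2/5: a pole of order 2; residue 479/220.
At -2/7: an algebraic (square-root) branch point.


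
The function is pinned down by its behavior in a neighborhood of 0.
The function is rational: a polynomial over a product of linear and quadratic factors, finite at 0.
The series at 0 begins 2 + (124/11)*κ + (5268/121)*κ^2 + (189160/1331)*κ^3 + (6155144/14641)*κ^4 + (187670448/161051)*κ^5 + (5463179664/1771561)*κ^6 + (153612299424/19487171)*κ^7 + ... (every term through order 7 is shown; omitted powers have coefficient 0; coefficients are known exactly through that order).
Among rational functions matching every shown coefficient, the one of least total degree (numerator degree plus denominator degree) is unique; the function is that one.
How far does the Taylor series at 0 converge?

No rational of total degree below 5 reproduces all 8 coefficients; solving the [0/5] Pade equations on them gives f(κ) = -11/(8*(κ - 1/2)**3*(κ**2 + 2*κ + 11/2)), whose expansion matches every shown term.
Denominator factor (κ - 1/2)^3: pole of order 3 at 1/2, modulus 1/2.
Denominator factor (κ**2 + 2*κ + 11/2): discriminant -18, complex-conjugate roots (-1) + ((3/2)*sqrt(2))*i and (-1) - ((3/2)*sqrt(2))*i; poles of order 1, moduli (1/2)*sqrt(22) and (1/2)*sqrt(22).
The radius of convergence is the smallest modulus among the singular points: 1/2.

The radius of convergence is 1/2.


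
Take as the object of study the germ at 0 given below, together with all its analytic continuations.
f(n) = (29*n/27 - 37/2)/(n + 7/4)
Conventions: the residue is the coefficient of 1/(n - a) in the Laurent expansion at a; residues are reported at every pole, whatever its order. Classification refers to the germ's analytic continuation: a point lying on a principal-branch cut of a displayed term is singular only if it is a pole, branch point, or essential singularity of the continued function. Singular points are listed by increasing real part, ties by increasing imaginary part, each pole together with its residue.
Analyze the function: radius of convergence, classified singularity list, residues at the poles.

Denominator factor (n + 7/4): pole of order 1 at -7/4, modulus 7/4.
The radius of convergence is the smallest modulus among the singular points: 7/4.
At the order-1 pole -7/4 set g(n) = (n - (-7/4))*f(n) = 29*n/27 - 37/2.
Simple pole: residue = g(a) at a = -7/4, which is -2201/108.

Radius of convergence at 0: 7/4.
At -7/4: a pole of order 1; residue -2201/108.


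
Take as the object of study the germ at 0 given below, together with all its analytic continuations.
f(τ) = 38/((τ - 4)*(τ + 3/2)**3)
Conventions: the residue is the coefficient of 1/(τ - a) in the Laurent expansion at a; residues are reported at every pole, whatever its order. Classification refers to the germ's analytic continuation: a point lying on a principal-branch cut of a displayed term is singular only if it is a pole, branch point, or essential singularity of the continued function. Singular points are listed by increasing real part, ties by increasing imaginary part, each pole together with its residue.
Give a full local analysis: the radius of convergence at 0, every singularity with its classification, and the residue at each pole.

Radius of convergence at 0: 3/2.
At -3/2: a pole of order 3; residue -304/1331.
At 4: a pole of order 1; residue 304/1331.

Denominator factor (τ - 4): pole of order 1 at 4, modulus 4.
Denominator factor (τ + 3/2)^3: pole of order 3 at -3/2, modulus 3/2.
The radius of convergence is the smallest modulus among the singular points: 3/2.
At the order-3 pole -3/2 set g(τ) = (τ - (-3/2))^3*f(τ) = 38/(τ - 4).
Order-3 pole: residue = g''(a)/2; g''(-3/2) = -608/1331, so the residue is -304/1331.
At the order-1 pole 4 set g(τ) = (τ - (4))*f(τ) = 38/(τ + 3/2)**3.
Simple pole: residue = g(a) at a = 4, which is 304/1331.
List the singular points by increasing real part (a conjugate pair: the negative imaginary part first).


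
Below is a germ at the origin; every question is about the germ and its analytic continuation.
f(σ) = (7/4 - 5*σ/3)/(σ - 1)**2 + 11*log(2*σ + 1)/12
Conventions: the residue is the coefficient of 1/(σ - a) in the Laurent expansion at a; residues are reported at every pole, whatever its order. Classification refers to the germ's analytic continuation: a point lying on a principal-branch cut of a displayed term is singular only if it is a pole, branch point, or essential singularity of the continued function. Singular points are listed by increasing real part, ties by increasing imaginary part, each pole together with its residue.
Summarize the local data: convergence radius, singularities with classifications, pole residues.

Denominator factor (σ - 1)^2: pole of order 2 at 1, modulus 1.
Branch term (11/12)*log(1 - σ/(-1/2)): its argument vanishes at σ = -1/2, a logarithmic branch point, modulus 1/2.
The radius of convergence is the smallest modulus among the singular points: 1/2.
The branch term is analytic at 1 and contributes nothing to the residue; only the rational part matters.
At the order-2 pole 1 set g(σ) = (σ - (1))^2*(rational part) = 7/4 - 5*σ/3.
Order-2 pole: residue = g'(a); g'(1) = -5/3, so the residue is -5/3.
List the singular points by increasing real part (a conjugate pair: the negative imaginary part first).

Radius of convergence at 0: 1/2.
At -1/2: a logarithmic branch point.
At 1: a pole of order 2; residue -5/3.


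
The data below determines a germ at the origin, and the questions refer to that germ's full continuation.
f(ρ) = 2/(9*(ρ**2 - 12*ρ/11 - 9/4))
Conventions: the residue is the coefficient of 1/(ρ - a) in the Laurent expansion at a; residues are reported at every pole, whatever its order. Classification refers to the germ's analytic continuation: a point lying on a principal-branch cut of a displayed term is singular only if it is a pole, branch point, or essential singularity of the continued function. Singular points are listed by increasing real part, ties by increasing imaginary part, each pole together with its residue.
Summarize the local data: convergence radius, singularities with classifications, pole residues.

Denominator factor (ρ**2 - 12*ρ/11 - 9/4): discriminant 1233/121, real irrational roots 6/11 + (3/22)*sqrt(137) and 6/11 - (3/22)*sqrt(137); poles of order 1, moduli 6/11 + (3/22)*sqrt(137) and -6/11 + (3/22)*sqrt(137).
The radius of convergence is the smallest modulus among the singular points: -6/11 + (3/22)*sqrt(137).
The factor ρ**2 - 12*ρ/11 - 9/4 splits as (ρ - a)(ρ - a') with a = 6/11 - (3/22)*sqrt(137), a' = 6/11 + (3/22)*sqrt(137). At the order-1 pole a set g(ρ) = (ρ - a)*f(ρ) = [2/9] / (ρ - a').
Simple pole: residue = g(a) at a = 6/11 - (3/22)*sqrt(137), which is -(22/3699)*sqrt(137).
The factor ρ**2 - 12*ρ/11 - 9/4 splits as (ρ - a)(ρ - a') with a = 6/11 + (3/22)*sqrt(137), a' = 6/11 - (3/22)*sqrt(137). At the order-1 pole a set g(ρ) = (ρ - a)*f(ρ) = [2/9] / (ρ - a').
Simple pole: residue = g(a) at a = 6/11 + (3/22)*sqrt(137), which is (22/3699)*sqrt(137).
List the singular points by increasing real part (a conjugate pair: the negative imaginary part first).

Radius of convergence at 0: -6/11 + (3/22)*sqrt(137).
At 6/11 - (3/22)*sqrt(137): a pole of order 1; residue -(22/3699)*sqrt(137).
At 6/11 + (3/22)*sqrt(137): a pole of order 1; residue (22/3699)*sqrt(137).


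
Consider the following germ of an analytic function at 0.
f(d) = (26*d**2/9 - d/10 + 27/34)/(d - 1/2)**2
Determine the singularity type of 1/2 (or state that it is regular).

The point is a pole of order 2.

The denominator factor d - 1/2 vanishes at 1/2 and appears to the power 2; the numerator there equals 4487/3060, nonzero, and no other factor vanishes.
Hence a pole whose order is the multiplicity, 2.


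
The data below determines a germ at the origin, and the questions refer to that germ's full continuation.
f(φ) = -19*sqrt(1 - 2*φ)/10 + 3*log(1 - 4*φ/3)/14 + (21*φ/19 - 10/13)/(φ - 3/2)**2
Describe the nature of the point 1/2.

The term (-19/10)*sqrt(1 - φ/(1/2)) has argument 1 - 1/2/(1/2) = 0 at 1/2: a square-root (algebraic, two-sheeted) branch point; the remaining terms are analytic or single-valued there.

The point is an algebraic (square-root) branch point.


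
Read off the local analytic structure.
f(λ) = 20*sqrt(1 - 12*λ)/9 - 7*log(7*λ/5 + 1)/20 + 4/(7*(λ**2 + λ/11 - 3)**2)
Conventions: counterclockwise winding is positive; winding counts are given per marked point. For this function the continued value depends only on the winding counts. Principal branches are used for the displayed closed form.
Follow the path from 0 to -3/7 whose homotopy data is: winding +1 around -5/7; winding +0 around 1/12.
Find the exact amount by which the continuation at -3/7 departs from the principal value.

The rational part is single-valued and drops out of the difference; each branch term changes only by its own monodromy.
(20/9)*sqrt(1 - λ/(1/12)): winding +0 is even, the square root returns to the same sheet, contribution 0.
(-7/20)*log(1 - λ/(-5/7)): each positive loop around -5/7 adds 2*pi*i to the log, so winding +1 contributes (-7/20)*(1)*2*pi*i = -(7/10)*pi*i.
Summing the contributions at λ = -3/7 gives -(7/10)*pi*i.

Continued minus principal equals -(7/10)*pi*i.


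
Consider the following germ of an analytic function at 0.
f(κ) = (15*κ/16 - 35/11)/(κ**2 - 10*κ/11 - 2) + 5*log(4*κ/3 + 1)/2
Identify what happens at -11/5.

Denominator factors: κ**2 - 10*κ/11 - 2 = 121/25 at κ = -11/5 — none vanishes.
Branch term log(1 - κ/(-3/4)): argument at -11/5 is -29/15, nonzero, so -11/5 is not its branch point (a point on a principal cut is still regular for the continued germ).
So the germ continues analytically to -11/5.

The point is a regular point.


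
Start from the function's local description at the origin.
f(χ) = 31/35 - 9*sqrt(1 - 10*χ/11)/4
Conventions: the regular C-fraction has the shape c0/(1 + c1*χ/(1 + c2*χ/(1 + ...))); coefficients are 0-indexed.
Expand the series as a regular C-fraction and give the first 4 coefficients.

Taylor coefficients (expand at 0): a_0 = -191/140, a_1 = 45/44, a_2 = 225/968, a_3 = 1125/10648.
c0 = a_0 = -191/140. Peel one level at a time: if S = 1 + c*χ/S' with S'(0) = 1, then c is the χ-coefficient of S and S' = c*χ/(S - 1).
S_1 = c0/f = 1 + (1575/2101)*χ + (6465375/8828402)*χ^2 + ...; c1 = 1575/2101.
S_2 = c1*χ/(S_1 - 1) = 1 + (-4105/4202)*χ + (-25/484)*χ^2 + ...; c2 = -4105/4202.
S_3 = c2*χ/(S_2 - 1) = 1 + (-955/18062)*χ + ...; c3 = -955/18062.

The regular C-fraction coefficients are [-191/140, 1575/2101, -4105/4202, -955/18062].


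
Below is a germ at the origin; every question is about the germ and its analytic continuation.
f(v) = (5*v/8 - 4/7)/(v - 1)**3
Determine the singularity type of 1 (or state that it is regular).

The point is a pole of order 3.

The denominator factor v - 1 vanishes at 1 and appears to the power 3; the numerator there equals 3/56, nonzero, and no other factor vanishes.
Hence a pole whose order is the multiplicity, 3.


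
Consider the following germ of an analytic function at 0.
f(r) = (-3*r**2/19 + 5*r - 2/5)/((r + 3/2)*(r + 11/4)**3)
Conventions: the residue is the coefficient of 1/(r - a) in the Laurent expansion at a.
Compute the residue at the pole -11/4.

At the order-3 pole -11/4 set g(r) = (r - (-11/4))^3*f(r) = (-3*r**2/19 + 5*r - 2/5)/(r + 3/2).
Order-3 pole: residue = g''(a)/2; g''(-11/4) = 100384/11875, so the residue is 50192/11875.

The residue is 50192/11875.
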